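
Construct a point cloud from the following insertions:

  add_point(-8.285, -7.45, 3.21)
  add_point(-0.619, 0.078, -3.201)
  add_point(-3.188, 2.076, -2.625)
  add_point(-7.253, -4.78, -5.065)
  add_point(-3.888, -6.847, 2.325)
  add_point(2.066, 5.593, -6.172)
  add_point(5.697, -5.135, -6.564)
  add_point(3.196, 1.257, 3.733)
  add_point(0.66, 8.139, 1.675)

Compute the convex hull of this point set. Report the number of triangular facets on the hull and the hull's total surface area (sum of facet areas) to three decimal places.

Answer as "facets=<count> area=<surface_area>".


facets=12 area=494.086

8 of the 9 inputs are extreme points: [0, 2, 3, 4, 5, 6, 7, 8].

Per-facet area ½‖(b−a)×(c−a)‖:
  f1: (p7, p8, p0) → 52.8683
  f2: (p3, p6, p0) → 55.7305
  f3: (p4, p6, p0) → 15.4461
  f4: (p4, p7, p0) → 17.3432
  f5: (p4, p7, p6) → 62.6218
  f6: (p5, p3, p6) → 69.2796
  f7: (p5, p7, p6) → 56.9959
  f8: (p5, p7, p8) → 31.7790
  f9: (p2, p5, p8) → 27.3439
  f10: (p2, p5, p3) → 23.9598
  f11: (p2, p8, p0) → 44.2423
  f12: (p2, p3, p0) → 36.4755
Σ area = 494.086

Euler characteristic 8−18+12 = 2 ✓


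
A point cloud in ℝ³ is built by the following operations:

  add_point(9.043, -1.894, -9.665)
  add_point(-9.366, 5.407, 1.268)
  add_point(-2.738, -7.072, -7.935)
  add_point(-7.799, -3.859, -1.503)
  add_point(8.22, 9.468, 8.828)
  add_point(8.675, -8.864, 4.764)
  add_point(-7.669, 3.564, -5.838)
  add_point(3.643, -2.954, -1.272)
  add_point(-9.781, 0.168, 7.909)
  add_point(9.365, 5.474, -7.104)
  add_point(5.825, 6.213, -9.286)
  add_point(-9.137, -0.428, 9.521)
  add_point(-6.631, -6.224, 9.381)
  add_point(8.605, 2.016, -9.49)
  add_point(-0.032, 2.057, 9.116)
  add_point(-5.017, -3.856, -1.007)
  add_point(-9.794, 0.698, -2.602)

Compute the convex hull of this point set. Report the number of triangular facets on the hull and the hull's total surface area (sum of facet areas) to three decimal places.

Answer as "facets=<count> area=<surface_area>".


facets=24 area=1323.511

Hull vertices (14/17): indices [0, 1, 2, 3, 4, 5, 6, 8, 9, 10, 11, 12, 13, 16].

Facet areas (half cross-product norm):
  f1: (p4, p5, p9) → 138.2558
  f2: (p1, p11, p4) → 96.5826
  f3: (p12, p4, p5) → 147.5914
  f4: (p12, p11, p4) → 62.7594
  f5: (p12, p2, p5) → 125.2951
  f6: (p10, p4, p9) → 31.8803
  f7: (p10, p1, p4) → 154.0474
  f8: (p0, p5, p9) → 62.1448
  f9: (p0, p2, p5) → 98.7913
  f10: (p0, p10, p2) → 56.6552
  f11: (p8, p1, p16) → 25.8699
  f12: (p8, p1, p11) → 3.7983
  f13: (p8, p12, p11) → 5.2662
  f14: (p3, p2, p16) → 20.5806
  f15: (p3, p12, p2) → 40.3239
  f16: (p3, p8, p16) → 25.8792
  f17: (p3, p8, p12) → 36.8385
  f18: (p6, p1, p16) → 14.6856
  f19: (p6, p10, p1) → 48.9973
  f20: (p6, p2, p16) → 27.9109
  f21: (p6, p10, p2) → 81.2857
  f22: (p13, p10, p9) → 8.6117
  f23: (p13, p0, p9) → 4.9402
  f24: (p13, p0, p10) → 4.5202
Σ area = 1323.511

Euler characteristic 14−36+24 = 2 ✓


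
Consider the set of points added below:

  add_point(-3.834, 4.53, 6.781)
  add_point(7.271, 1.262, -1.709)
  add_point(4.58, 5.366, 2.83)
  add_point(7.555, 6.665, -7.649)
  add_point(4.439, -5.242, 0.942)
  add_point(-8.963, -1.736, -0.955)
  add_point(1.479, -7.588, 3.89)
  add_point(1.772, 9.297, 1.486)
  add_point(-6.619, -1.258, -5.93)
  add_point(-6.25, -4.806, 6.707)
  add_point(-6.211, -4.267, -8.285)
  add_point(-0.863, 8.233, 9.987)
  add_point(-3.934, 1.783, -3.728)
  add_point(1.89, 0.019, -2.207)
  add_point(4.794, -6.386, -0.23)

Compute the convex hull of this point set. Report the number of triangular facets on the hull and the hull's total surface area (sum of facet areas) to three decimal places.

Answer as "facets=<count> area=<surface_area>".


Extreme-point indices: [0, 1, 2, 3, 4, 5, 6, 7, 8, 9, 10, 11, 14] — 13 of 15 on the boundary.

Triangle areas on the boundary:
  f1: (p7, p11, p5) → 69.1840
  f2: (p9, p11, p6) → 62.8610
  f3: (p9, p10, p5) → 29.3107
  f4: (p9, p10, p6) → 61.8221
  f5: (p8, p10, p3) → 30.5818
  f6: (p8, p7, p3) → 82.3300
  f7: (p8, p10, p5) → 8.9970
  f8: (p8, p7, p5) → 42.0362
  f9: (p0, p11, p5) → 5.3886
  f10: (p0, p9, p5) → 40.4877
  f11: (p0, p9, p11) → 17.9533
  f12: (p2, p1, p3) → 26.7115
  f13: (p2, p7, p3) → 26.9657
  f14: (p2, p7, p11) → 22.0949
  f15: (p14, p10, p6) → 37.4208
  f16: (p14, p10, p3) → 101.4012
  f17: (p14, p1, p3) → 20.8063
  f18: (p4, p14, p6) → 3.9099
  f19: (p4, p14, p1) → 6.1233
  f20: (p4, p2, p1) → 25.0662
  f21: (p4, p11, p6) → 40.5468
  f22: (p4, p2, p11) → 46.0421
Σ area = 808.041

Euler characteristic 13−33+22 = 2 ✓

facets=22 area=808.041


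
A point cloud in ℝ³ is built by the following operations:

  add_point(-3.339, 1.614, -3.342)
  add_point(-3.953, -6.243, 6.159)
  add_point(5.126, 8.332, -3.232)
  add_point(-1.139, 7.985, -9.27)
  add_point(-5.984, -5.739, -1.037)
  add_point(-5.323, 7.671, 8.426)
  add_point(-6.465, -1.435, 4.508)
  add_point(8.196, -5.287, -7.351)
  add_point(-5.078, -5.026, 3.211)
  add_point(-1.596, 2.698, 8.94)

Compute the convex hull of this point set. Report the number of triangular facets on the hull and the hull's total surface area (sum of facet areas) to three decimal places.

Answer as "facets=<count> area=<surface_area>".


8 of the 10 inputs are extreme points: [1, 2, 3, 4, 5, 6, 7, 9].

Triangle areas on the boundary:
  f1: (p3, p2, p7) → 63.1628
  f2: (p9, p2, p7) → 109.1477
  f3: (p4, p3, p6) → 58.5626
  f4: (p4, p3, p7) → 113.2741
  f5: (p5, p3, p2) → 68.1832
  f6: (p5, p9, p2) → 46.5497
  f7: (p5, p3, p6) → 85.3348
  f8: (p1, p9, p7) → 87.8383
  f9: (p1, p4, p7) → 57.5729
  f10: (p1, p4, p6) → 18.9022
  f11: (p1, p5, p6) → 22.4454
  f12: (p1, p5, p9) → 24.7603
Σ area = 755.734

Euler: V−E+F = 8−18+12 = 2.

facets=12 area=755.734


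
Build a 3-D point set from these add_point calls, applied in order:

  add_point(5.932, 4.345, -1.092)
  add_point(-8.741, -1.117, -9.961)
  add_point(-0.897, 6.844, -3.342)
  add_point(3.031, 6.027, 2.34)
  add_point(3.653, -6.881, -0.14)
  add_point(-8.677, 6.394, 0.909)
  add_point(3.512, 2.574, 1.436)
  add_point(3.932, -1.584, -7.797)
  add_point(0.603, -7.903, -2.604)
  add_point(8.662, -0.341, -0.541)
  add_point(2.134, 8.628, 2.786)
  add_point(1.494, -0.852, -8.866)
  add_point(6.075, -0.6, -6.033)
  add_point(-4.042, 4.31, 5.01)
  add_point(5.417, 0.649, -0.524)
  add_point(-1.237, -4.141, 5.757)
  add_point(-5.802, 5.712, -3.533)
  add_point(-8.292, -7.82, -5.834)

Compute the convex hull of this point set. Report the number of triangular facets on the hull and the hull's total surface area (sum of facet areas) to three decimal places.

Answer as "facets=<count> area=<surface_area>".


Extreme-point indices: [0, 1, 2, 4, 5, 7, 8, 9, 10, 11, 12, 13, 15, 16, 17] — 15 of 18 on the boundary.

Per-facet area ½‖(b−a)×(c−a)‖:
  f1: (p15, p10, p9) → 66.6119
  f2: (p13, p15, p10) → 33.5237
  f3: (p13, p5, p10) → 25.1110
  f4: (p13, p5, p15) → 23.8268
  f5: (p16, p5, p1) → 23.1091
  f6: (p0, p10, p9) → 12.4460
  f7: (p12, p0, p9) → 15.9559
  f8: (p2, p11, p1) → 49.6303
  f9: (p2, p16, p1) → 21.8224
  f10: (p2, p12, p11) → 26.1317
  f11: (p2, p12, p0) → 26.5882
  f12: (p2, p0, p10) → 22.3098
  f13: (p2, p5, p10) → 31.3495
  f14: (p2, p16, p5) → 11.9006
  f15: (p17, p11, p1) → 40.4260
  f16: (p17, p8, p15) → 43.9459
  f17: (p17, p5, p1) → 52.0158
  f18: (p17, p5, p15) → 90.3256
  f19: (p4, p12, p9) → 24.2719
  f20: (p4, p15, p9) → 33.2520
  f21: (p4, p8, p15) → 16.4390
  f22: (p7, p12, p11) → 2.5136
  f23: (p7, p17, p11) → 15.2428
  f24: (p7, p17, p8) → 41.3287
  f25: (p7, p4, p8) → 17.7885
  f26: (p7, p4, p12) → 13.1646
Σ area = 781.031

Check V−E+F: 15 − 39 + 26 = 2.

facets=26 area=781.031


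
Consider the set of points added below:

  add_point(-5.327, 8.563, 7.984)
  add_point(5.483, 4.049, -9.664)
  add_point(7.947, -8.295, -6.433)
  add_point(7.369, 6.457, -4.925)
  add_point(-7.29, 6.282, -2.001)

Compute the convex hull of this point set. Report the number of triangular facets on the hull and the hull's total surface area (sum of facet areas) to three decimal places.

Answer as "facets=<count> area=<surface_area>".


facets=6 area=494.112

5 of the 5 inputs are extreme points: [0, 1, 2, 3, 4].

Triangle areas on the boundary:
  f1: (p1, p2, p4) → 96.3559
  f2: (p0, p2, p4) → 109.8070
  f3: (p3, p1, p4) → 41.5551
  f4: (p3, p0, p4) → 77.9478
  f5: (p3, p1, p2) → 36.3231
  f6: (p3, p0, p2) → 132.1226
Σ area = 494.112

Euler: V−E+F = 5−9+6 = 2.


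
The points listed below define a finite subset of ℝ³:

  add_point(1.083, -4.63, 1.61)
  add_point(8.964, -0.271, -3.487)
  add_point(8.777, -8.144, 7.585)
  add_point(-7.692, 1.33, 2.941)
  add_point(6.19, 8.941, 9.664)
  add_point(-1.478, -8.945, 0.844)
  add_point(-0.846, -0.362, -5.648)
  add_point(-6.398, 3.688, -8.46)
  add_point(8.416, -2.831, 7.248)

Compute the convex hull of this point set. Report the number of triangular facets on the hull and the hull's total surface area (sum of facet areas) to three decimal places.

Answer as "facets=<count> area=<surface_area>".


Points on the hull: [1, 2, 3, 4, 5, 6, 7, 8] (8 of 9).

Per-facet area ½‖(b−a)×(c−a)‖:
  f1: (p7, p5, p3) → 71.2901
  f2: (p7, p4, p3) → 98.6587
  f3: (p7, p4, p1) → 135.2748
  f4: (p2, p5, p3) → 72.0467
  f5: (p2, p4, p3) → 139.5771
  f6: (p2, p5, p1) → 76.6664
  f7: (p6, p5, p1) → 54.0322
  f8: (p6, p7, p1) → 22.0400
  f9: (p6, p7, p5) → 31.4498
  f10: (p8, p4, p1) → 67.5066
  f11: (p8, p2, p1) → 28.2247
  f12: (p8, p2, p4) → 9.2520
Σ area = 806.019

Check V−E+F: 8 − 18 + 12 = 2.

facets=12 area=806.019


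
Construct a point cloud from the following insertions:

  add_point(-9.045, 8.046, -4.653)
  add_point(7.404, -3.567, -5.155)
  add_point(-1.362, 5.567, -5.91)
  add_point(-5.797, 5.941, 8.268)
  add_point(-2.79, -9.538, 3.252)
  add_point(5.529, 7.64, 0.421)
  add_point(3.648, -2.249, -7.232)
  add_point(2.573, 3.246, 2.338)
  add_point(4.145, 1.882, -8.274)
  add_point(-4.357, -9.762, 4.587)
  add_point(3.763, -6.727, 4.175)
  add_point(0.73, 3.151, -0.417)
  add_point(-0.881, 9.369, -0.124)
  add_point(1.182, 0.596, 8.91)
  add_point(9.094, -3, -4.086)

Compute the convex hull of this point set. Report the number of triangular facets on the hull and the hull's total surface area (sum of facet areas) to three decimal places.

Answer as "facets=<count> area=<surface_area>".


facets=22 area=857.506

Hull vertices (13/15): indices [0, 1, 2, 3, 4, 5, 6, 8, 9, 10, 12, 13, 14].

Triangle areas on the boundary:
  f1: (p5, p13, p14) → 70.9011
  f2: (p6, p9, p0) → 130.6110
  f3: (p10, p13, p14) → 46.0686
  f4: (p10, p13, p9) → 39.4611
  f5: (p3, p5, p13) → 51.8610
  f6: (p3, p9, p0) → 109.0957
  f7: (p3, p13, p9) → 54.7180
  f8: (p8, p5, p14) → 42.0117
  f9: (p8, p1, p14) → 6.7658
  f10: (p8, p1, p6) → 9.1911
  f11: (p8, p6, p0) → 31.2729
  f12: (p12, p3, p0) → 48.5051
  f13: (p12, p3, p5) → 32.7013
  f14: (p4, p6, p9) → 7.3393
  f15: (p4, p1, p6) → 31.8999
  f16: (p4, p10, p9) → 5.6620
  f17: (p4, p10, p14) → 32.7391
  f18: (p4, p1, p14) → 13.9030
  f19: (p2, p8, p5) → 32.8307
  f20: (p2, p12, p5) → 23.1147
  f21: (p2, p8, p0) → 9.2570
  f22: (p2, p12, p0) → 27.5957
Σ area = 857.506

Euler: V−E+F = 13−33+22 = 2.


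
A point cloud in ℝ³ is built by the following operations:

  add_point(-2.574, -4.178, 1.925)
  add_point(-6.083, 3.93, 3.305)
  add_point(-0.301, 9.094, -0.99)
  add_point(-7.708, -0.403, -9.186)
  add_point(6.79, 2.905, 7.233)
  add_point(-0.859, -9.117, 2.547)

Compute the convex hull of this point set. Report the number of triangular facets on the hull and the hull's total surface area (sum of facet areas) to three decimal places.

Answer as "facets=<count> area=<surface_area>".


Points on the hull: [1, 2, 3, 4, 5] (5 of 6).

Triangle areas on the boundary:
  f1: (p5, p4, p3) → 121.0429
  f2: (p2, p4, p3) → 85.7510
  f3: (p1, p5, p3) → 89.2208
  f4: (p1, p2, p3) → 58.0054
  f5: (p1, p5, p4) → 86.6919
  f6: (p1, p2, p4) → 53.8019
Σ area = 494.514

Euler characteristic 5−9+6 = 2 ✓

facets=6 area=494.514


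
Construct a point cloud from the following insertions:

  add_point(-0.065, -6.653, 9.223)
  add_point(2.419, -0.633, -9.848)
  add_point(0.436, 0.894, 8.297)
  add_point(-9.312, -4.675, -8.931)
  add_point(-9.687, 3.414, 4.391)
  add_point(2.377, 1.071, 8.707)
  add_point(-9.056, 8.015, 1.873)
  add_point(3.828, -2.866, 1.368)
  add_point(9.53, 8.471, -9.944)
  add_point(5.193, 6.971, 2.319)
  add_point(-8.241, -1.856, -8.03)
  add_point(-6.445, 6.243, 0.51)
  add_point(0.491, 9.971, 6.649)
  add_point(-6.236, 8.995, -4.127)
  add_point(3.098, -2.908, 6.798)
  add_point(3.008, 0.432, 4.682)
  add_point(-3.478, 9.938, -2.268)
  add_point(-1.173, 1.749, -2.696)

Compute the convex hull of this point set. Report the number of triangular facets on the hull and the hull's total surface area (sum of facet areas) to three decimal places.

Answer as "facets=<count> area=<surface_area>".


facets=24 area=1064.672

Extreme-point indices: [0, 1, 2, 3, 4, 5, 6, 7, 8, 9, 12, 13, 14, 16] — 14 of 18 on the boundary.

Facet areas (half cross-product norm):
  f1: (p3, p0, p4) → 114.4348
  f2: (p16, p12, p8) → 73.5760
  f3: (p2, p0, p4) → 41.5224
  f4: (p2, p12, p4) → 49.3304
  f5: (p1, p3, p8) → 39.3232
  f6: (p1, p3, p0) → 120.2383
  f7: (p6, p3, p4) → 41.1434
  f8: (p6, p12, p4) → 28.6270
  f9: (p6, p16, p12) → 34.3995
  f10: (p13, p3, p8) → 124.3413
  f11: (p13, p16, p8) → 24.2037
  f12: (p13, p6, p3) → 49.5194
  f13: (p13, p6, p16) → 11.5192
  f14: (p5, p2, p12) → 9.1727
  f15: (p5, p2, p0) → 7.5270
  f16: (p7, p1, p8) → 66.3130
  f17: (p7, p1, p0) → 30.8792
  f18: (p9, p12, p8) → 30.7727
  f19: (p9, p5, p12) → 30.1129
  f20: (p14, p5, p0) → 11.5568
  f21: (p14, p7, p0) → 12.7815
  f22: (p14, p7, p8) → 32.8307
  f23: (p14, p9, p8) → 60.6409
  f24: (p14, p9, p5) → 19.9064
Σ area = 1064.672

Euler: V−E+F = 14−36+24 = 2.


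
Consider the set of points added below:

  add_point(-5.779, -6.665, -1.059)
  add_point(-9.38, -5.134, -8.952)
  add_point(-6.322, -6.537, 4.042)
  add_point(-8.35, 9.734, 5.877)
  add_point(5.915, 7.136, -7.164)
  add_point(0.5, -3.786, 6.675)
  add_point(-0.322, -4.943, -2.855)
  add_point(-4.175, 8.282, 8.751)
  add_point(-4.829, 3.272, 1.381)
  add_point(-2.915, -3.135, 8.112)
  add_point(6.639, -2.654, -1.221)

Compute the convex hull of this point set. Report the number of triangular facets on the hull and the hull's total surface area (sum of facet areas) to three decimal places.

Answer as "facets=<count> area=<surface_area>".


Points on the hull: [0, 1, 2, 3, 4, 5, 6, 7, 9, 10] (10 of 11).

Area of each hull facet:
  f1: (p4, p10, p1) → 101.6935
  f2: (p4, p3, p1) → 173.8354
  f3: (p6, p10, p1) → 18.2118
  f4: (p6, p0, p1) → 26.3798
  f5: (p6, p0, p10) → 11.2580
  f6: (p2, p3, p1) → 110.7004
  f7: (p2, p0, p1) → 12.1569
  f8: (p2, p0, p10) → 33.2979
  f9: (p5, p2, p10) → 37.4115
  f10: (p9, p2, p3) → 43.8567
  f11: (p9, p5, p2) → 11.7227
  f12: (p7, p9, p3) → 28.6310
  f13: (p7, p9, p5) → 20.6923
  f14: (p7, p4, p3) → 49.7593
  f15: (p7, p4, p10) → 101.4269
  f16: (p7, p5, p10) → 64.0670
Σ area = 845.101

Euler characteristic 10−24+16 = 2 ✓

facets=16 area=845.101


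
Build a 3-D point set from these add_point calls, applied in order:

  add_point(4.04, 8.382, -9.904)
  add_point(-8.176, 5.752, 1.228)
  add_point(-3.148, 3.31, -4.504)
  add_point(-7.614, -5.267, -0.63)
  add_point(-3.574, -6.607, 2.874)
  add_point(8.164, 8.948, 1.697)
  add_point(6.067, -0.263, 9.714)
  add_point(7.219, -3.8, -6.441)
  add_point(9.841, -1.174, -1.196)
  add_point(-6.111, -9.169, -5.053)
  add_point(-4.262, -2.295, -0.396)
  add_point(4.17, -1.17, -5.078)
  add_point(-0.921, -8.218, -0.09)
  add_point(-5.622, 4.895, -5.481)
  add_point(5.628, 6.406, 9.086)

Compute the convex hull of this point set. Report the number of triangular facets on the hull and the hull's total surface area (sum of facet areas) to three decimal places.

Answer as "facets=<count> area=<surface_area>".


facets=20 area=999.032

Points on the hull: [0, 1, 3, 4, 5, 6, 7, 8, 9, 12, 13, 14] (12 of 15).

Triangle areas on the boundary:
  f1: (p13, p9, p1) → 50.7385
  f2: (p13, p0, p1) → 31.2226
  f3: (p13, p0, p9) → 73.6453
  f4: (p7, p0, p8) → 41.8575
  f5: (p7, p0, p9) → 93.2260
  f6: (p3, p9, p1) → 21.9530
  f7: (p14, p6, p1) → 53.2553
  f8: (p12, p7, p9) → 39.9830
  f9: (p12, p6, p8) → 71.0793
  f10: (p12, p7, p8) → 36.0761
  f11: (p5, p6, p8) → 57.0508
  f12: (p5, p14, p6) → 25.6022
  f13: (p5, p0, p8) → 63.6681
  f14: (p5, p0, p1) → 95.6218
  f15: (p5, p14, p1) → 64.4184
  f16: (p4, p3, p9) → 16.6467
  f17: (p4, p12, p9) → 15.4949
  f18: (p4, p12, p6) → 28.6832
  f19: (p4, p6, p1) → 88.4189
  f20: (p4, p3, p1) → 30.3903
Σ area = 999.032

Check V−E+F: 12 − 30 + 20 = 2.


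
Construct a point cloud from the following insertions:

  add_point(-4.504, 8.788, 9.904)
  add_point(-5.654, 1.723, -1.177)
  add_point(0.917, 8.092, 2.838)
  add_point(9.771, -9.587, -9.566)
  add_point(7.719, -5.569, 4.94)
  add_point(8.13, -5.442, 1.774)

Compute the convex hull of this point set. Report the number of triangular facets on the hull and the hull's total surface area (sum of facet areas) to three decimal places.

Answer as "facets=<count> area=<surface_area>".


facets=8 area=563.162

6 of the 6 inputs are extreme points: [0, 1, 2, 3, 4, 5].

Facet areas (half cross-product norm):
  f1: (p2, p3, p1) → 104.3350
  f2: (p2, p0, p1) → 44.6124
  f3: (p4, p3, p1) → 123.6475
  f4: (p4, p0, p1) → 107.1051
  f5: (p4, p2, p0) → 66.9760
  f6: (p5, p2, p3) → 84.6869
  f7: (p5, p4, p3) → 7.3490
  f8: (p5, p4, p2) → 24.4504
Σ area = 563.162

Check V−E+F: 6 − 12 + 8 = 2.


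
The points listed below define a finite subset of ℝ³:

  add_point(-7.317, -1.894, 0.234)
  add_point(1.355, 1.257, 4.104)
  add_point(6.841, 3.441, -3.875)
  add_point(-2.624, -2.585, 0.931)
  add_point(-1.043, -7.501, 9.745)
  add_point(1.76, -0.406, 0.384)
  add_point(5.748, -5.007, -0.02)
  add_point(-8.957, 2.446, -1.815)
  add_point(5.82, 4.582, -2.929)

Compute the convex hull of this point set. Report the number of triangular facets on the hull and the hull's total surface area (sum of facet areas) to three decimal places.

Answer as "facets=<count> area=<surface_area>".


facets=10 area=407.795

Extreme-point indices: [0, 1, 2, 4, 6, 7, 8] — 7 of 9 on the boundary.

Facet areas (half cross-product norm):
  f1: (p8, p2, p7) → 11.6008
  f2: (p6, p2, p7) → 72.7096
  f3: (p1, p4, p7) → 63.1523
  f4: (p1, p8, p7) → 53.5901
  f5: (p1, p8, p2) → 7.1691
  f6: (p1, p6, p2) → 37.3038
  f7: (p1, p6, p4) → 45.2466
  f8: (p0, p4, p7) → 17.4651
  f9: (p0, p6, p7) → 29.3994
  f10: (p0, p6, p4) → 70.1583
Σ area = 407.795

Euler characteristic 7−15+10 = 2 ✓


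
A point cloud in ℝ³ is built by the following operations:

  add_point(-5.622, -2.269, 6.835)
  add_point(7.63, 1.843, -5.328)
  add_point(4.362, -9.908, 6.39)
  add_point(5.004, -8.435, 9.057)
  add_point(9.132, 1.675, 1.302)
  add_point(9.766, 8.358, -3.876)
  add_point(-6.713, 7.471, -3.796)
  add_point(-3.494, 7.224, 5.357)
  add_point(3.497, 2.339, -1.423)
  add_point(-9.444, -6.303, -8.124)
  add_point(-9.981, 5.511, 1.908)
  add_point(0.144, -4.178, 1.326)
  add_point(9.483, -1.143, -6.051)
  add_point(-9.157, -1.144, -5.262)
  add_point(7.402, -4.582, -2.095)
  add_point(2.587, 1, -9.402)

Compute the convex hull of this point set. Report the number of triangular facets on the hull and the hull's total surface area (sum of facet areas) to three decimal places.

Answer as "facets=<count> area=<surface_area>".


facets=22 area=1091.733

Points on the hull: [0, 2, 3, 4, 5, 6, 7, 9, 10, 12, 13, 14, 15] (13 of 16).

Area of each hull facet:
  f1: (p6, p15, p5) → 73.5290
  f2: (p6, p7, p10) → 25.7595
  f3: (p6, p7, p5) → 75.7326
  f4: (p6, p9, p15) → 81.7889
  f5: (p12, p15, p5) → 38.4127
  f6: (p12, p9, p15) → 46.5937
  f7: (p0, p7, p10) → 34.9546
  f8: (p0, p9, p10) → 75.7556
  f9: (p0, p9, p2) → 100.3667
  f10: (p3, p12, p2) → 23.5118
  f11: (p3, p0, p2) → 19.3499
  f12: (p3, p0, p7) → 58.2144
  f13: (p13, p9, p10) → 9.7394
  f14: (p13, p6, p10) → 30.0088
  f15: (p13, p6, p9) → 10.4658
  f16: (p14, p9, p2) → 93.9781
  f17: (p14, p12, p2) → 4.9467
  f18: (p14, p12, p9) → 49.9590
  f19: (p4, p7, p5) → 60.8028
  f20: (p4, p3, p7) → 95.2853
  f21: (p4, p12, p5) → 31.9644
  f22: (p4, p3, p12) → 50.6136
Σ area = 1091.733

Check V−E+F: 13 − 33 + 22 = 2.


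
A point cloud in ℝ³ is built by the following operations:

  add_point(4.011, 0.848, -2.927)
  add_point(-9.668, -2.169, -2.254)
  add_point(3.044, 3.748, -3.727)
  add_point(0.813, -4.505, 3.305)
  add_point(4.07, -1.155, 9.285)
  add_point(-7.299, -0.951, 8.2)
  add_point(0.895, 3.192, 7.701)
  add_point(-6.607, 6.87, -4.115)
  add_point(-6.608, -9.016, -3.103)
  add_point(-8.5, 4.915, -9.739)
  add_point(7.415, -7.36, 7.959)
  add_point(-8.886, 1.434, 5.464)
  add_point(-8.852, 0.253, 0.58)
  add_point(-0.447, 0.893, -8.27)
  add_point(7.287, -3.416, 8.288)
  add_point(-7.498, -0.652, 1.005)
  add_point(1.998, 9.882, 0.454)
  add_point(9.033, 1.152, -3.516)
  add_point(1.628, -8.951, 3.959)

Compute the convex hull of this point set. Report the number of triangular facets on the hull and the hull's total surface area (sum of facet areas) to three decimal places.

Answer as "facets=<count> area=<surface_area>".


facets=24 area=1003.179

14 of the 19 inputs are extreme points: [1, 4, 5, 6, 7, 8, 9, 10, 11, 13, 14, 16, 17, 18].

Triangle areas on the boundary:
  f1: (p9, p16, p17) → 91.7592
  f2: (p11, p9, p1) → 41.4981
  f3: (p10, p18, p17) → 50.5629
  f4: (p8, p9, p1) → 34.0584
  f5: (p8, p18, p17) → 79.0055
  f6: (p6, p4, p16) → 20.7833
  f7: (p6, p11, p16) → 50.4470
  f8: (p7, p9, p16) → 21.0208
  f9: (p7, p11, p16) → 57.2162
  f10: (p7, p11, p9) → 29.2504
  f11: (p14, p10, p17) → 24.3221
  f12: (p14, p10, p4) → 6.4178
  f13: (p14, p16, p17) → 75.3706
  f14: (p14, p4, p16) → 26.6358
  f15: (p13, p9, p17) → 25.4499
  f16: (p13, p8, p17) → 65.1931
  f17: (p13, p8, p9) → 58.1840
  f18: (p5, p6, p4) → 25.5453
  f19: (p5, p6, p11) → 18.1920
  f20: (p5, p10, p4) → 36.3306
  f21: (p5, p10, p18) → 44.5195
  f22: (p5, p8, p18) → 65.5308
  f23: (p5, p11, p1) → 15.4808
  f24: (p5, p8, p1) → 40.4056
Σ area = 1003.179

Check V−E+F: 14 − 36 + 24 = 2.


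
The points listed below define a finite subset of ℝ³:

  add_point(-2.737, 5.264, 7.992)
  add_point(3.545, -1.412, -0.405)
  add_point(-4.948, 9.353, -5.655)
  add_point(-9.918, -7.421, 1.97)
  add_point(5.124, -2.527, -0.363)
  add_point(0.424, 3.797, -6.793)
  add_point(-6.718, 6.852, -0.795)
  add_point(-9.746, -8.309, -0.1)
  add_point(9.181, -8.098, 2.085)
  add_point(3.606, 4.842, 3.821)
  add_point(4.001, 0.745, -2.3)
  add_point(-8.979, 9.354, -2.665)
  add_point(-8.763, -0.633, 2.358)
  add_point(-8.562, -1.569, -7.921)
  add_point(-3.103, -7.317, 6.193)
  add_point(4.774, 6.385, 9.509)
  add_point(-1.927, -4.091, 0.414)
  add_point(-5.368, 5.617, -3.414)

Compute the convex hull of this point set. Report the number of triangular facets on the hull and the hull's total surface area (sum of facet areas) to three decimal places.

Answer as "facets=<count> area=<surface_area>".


Points on the hull: [0, 2, 3, 5, 7, 8, 10, 11, 12, 13, 14, 15] (12 of 18).

Triangle areas on the boundary:
  f1: (p14, p15, p8) → 98.3169
  f2: (p0, p15, p11) → 41.0273
  f3: (p0, p14, p3) → 50.6519
  f4: (p0, p14, p15) → 48.2476
  f5: (p7, p13, p8) → 98.9483
  f6: (p7, p14, p3) → 8.2062
  f7: (p7, p14, p8) → 53.0146
  f8: (p7, p11, p3) → 19.5173
  f9: (p7, p13, p11) → 60.9557
  f10: (p12, p11, p3) → 20.2702
  f11: (p12, p0, p3) → 24.8624
  f12: (p12, p0, p11) → 54.7663
  f13: (p5, p13, p8) → 89.8506
  f14: (p2, p13, p11) → 29.1658
  f15: (p2, p5, p13) → 40.2094
  f16: (p2, p15, p11) → 45.7084
  f17: (p2, p5, p15) → 66.5001
  f18: (p10, p5, p15) → 38.0079
  f19: (p10, p15, p8) → 73.0072
  f20: (p10, p5, p8) → 15.8285
Σ area = 977.063

Check V−E+F: 12 − 30 + 20 = 2.

facets=20 area=977.063


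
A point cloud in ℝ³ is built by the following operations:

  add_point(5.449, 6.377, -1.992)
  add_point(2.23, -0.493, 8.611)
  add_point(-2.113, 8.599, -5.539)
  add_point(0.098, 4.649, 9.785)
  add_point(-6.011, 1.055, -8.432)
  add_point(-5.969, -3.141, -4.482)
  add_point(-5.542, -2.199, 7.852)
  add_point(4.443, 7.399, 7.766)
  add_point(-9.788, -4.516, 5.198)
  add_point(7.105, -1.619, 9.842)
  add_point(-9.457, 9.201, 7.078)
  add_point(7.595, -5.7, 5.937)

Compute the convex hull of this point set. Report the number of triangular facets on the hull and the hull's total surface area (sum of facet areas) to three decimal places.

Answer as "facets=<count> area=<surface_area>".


Hull vertices (11/12): indices [0, 2, 3, 4, 5, 6, 7, 8, 9, 10, 11].

Facet areas (half cross-product norm):
  f1: (p4, p10, p8) → 101.9956
  f2: (p0, p4, p11) → 103.4129
  f3: (p9, p11, p8) → 49.1578
  f4: (p9, p0, p11) → 40.2547
  f5: (p5, p11, p8) → 86.8744
  f6: (p5, p4, p8) → 20.8368
  f7: (p5, p4, p11) → 42.3691
  f8: (p2, p4, p10) → 65.2424
  f9: (p2, p0, p4) → 37.0265
  f10: (p6, p10, p8) → 33.0947
  f11: (p6, p9, p8) → 18.4434
  f12: (p7, p9, p0) → 47.3007
  f13: (p7, p2, p10) → 90.9866
  f14: (p7, p2, p0) → 40.7889
  f15: (p3, p6, p10) → 47.5863
  f16: (p3, p6, p9) → 42.6499
  f17: (p3, p7, p10) → 27.7867
  f18: (p3, p7, p9) → 25.1297
Σ area = 920.937

Euler: V−E+F = 11−27+18 = 2.

facets=18 area=920.937


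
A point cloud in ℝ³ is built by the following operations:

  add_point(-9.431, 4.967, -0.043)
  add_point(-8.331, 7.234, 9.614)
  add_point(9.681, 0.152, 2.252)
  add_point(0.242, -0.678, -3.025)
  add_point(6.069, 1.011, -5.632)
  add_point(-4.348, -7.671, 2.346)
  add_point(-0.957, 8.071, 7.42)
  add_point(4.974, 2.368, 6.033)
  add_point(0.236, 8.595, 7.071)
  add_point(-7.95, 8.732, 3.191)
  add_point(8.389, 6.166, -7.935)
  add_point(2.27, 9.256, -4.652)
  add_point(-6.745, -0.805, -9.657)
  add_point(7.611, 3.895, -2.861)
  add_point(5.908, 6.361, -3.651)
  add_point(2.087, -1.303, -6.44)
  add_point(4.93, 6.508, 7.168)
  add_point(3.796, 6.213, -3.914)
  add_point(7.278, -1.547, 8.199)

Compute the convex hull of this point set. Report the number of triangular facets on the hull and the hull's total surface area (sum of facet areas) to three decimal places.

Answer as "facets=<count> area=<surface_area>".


Points on the hull: [0, 1, 2, 4, 5, 8, 9, 10, 11, 12, 15, 16, 18] (13 of 19).

Facet areas (half cross-product norm):
  f1: (p12, p5, p0) → 73.1117
  f2: (p1, p5, p0) → 69.0129
  f3: (p18, p5, p2) → 47.6916
  f4: (p18, p1, p5) → 114.5919
  f5: (p11, p10, p12) → 54.6147
  f6: (p15, p5, p2) → 72.8130
  f7: (p15, p12, p5) → 58.0005
  f8: (p15, p10, p12) → 40.1195
  f9: (p9, p12, p0) → 17.1835
  f10: (p9, p11, p12) → 88.2038
  f11: (p9, p1, p0) → 15.4809
  f12: (p8, p9, p1) → 27.8305
  f13: (p8, p9, p11) → 52.0083
  f14: (p4, p10, p2) → 25.6312
  f15: (p4, p15, p2) → 18.0847
  f16: (p4, p15, p10) → 10.5110
  f17: (p16, p18, p1) → 54.4148
  f18: (p16, p8, p1) → 13.9529
  f19: (p16, p18, p2) → 27.1352
  f20: (p16, p10, p2) → 55.4687
  f21: (p16, p11, p10) → 46.6875
  f22: (p16, p8, p11) → 30.4107
Σ area = 1012.960

Euler: V−E+F = 13−33+22 = 2.

facets=22 area=1012.960


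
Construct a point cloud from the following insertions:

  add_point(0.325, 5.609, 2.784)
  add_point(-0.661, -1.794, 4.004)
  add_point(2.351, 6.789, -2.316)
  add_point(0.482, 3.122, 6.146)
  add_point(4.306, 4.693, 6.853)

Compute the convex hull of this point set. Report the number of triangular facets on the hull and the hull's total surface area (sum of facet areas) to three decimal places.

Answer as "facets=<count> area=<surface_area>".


facets=6 area=103.410

5 of the 5 inputs are extreme points: [0, 1, 2, 3, 4].

Per-facet area ½‖(b−a)×(c−a)‖:
  f1: (p2, p4, p1) → 40.0465
  f2: (p0, p2, p1) → 19.4729
  f3: (p0, p2, p4) → 14.6449
  f4: (p3, p4, p1) → 9.2686
  f5: (p3, p0, p1) → 11.2137
  f6: (p3, p0, p4) → 8.7636
Σ area = 103.410

Euler: V−E+F = 5−9+6 = 2.


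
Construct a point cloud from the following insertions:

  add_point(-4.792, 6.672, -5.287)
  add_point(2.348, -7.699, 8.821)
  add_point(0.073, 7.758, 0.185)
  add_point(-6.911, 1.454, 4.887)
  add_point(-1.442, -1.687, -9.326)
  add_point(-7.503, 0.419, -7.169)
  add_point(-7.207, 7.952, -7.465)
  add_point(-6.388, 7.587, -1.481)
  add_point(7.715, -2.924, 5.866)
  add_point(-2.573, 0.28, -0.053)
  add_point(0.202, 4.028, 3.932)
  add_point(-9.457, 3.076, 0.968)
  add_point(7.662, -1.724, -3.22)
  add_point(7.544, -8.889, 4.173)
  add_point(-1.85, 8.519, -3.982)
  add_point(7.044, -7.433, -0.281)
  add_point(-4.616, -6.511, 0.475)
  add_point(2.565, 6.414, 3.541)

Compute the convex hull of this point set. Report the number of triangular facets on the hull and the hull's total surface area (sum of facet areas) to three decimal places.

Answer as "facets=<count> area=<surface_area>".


facets=26 area=854.544

Extreme-point indices: [1, 2, 3, 4, 5, 6, 7, 8, 11, 12, 13, 14, 15, 16, 17] — 15 of 18 on the boundary.

Triangle areas on the boundary:
  f1: (p6, p4, p14) → 35.2664
  f2: (p12, p4, p14) → 61.5514
  f3: (p12, p17, p8) → 47.2848
  f4: (p12, p17, p14) → 52.3900
  f5: (p3, p16, p11) → 23.2142
  f6: (p7, p6, p11) → 16.7283
  f7: (p7, p6, p14) → 14.8363
  f8: (p7, p3, p11) → 14.0749
  f9: (p7, p3, p17) → 42.3788
  f10: (p5, p16, p4) → 35.4140
  f11: (p5, p6, p4) → 24.6370
  f12: (p5, p16, p11) → 42.9941
  f13: (p5, p6, p11) → 32.0079
  f14: (p1, p3, p16) → 51.0221
  f15: (p1, p17, p8) → 40.6830
  f16: (p1, p3, p17) → 70.9299
  f17: (p15, p16, p4) → 63.5996
  f18: (p15, p12, p4) → 34.7974
  f19: (p2, p17, p14) → 2.5102
  f20: (p2, p7, p14) → 12.1865
  f21: (p2, p7, p17) → 9.9781
  f22: (p13, p1, p16) → 38.6620
  f23: (p13, p15, p16) → 27.5518
  f24: (p13, p1, p8) → 20.7746
  f25: (p13, p12, p8) → 28.1255
  f26: (p13, p15, p12) → 10.9452
Σ area = 854.544

Check V−E+F: 15 − 39 + 26 = 2.


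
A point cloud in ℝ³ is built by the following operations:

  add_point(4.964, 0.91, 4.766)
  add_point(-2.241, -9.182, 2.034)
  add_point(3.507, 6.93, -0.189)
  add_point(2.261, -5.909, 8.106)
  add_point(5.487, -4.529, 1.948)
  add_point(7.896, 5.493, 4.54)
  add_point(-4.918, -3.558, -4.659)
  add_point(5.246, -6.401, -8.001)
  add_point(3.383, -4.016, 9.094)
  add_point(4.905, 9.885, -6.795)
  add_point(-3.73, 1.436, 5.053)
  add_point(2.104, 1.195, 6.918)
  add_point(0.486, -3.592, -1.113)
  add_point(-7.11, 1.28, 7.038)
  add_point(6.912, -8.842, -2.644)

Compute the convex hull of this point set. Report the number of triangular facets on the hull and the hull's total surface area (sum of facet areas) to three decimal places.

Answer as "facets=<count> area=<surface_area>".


facets=18 area=834.019

11 of the 15 inputs are extreme points: [1, 2, 3, 5, 6, 7, 8, 9, 11, 13, 14].

Per-facet area ½‖(b−a)×(c−a)‖:
  f1: (p14, p9, p5) → 99.9821
  f2: (p8, p14, p5) → 74.6180
  f3: (p2, p5, p13) → 46.3228
  f4: (p2, p9, p13) → 33.2037
  f5: (p2, p9, p5) → 19.4431
  f6: (p6, p1, p13) → 54.2015
  f7: (p6, p9, p13) → 107.4214
  f8: (p11, p5, p13) → 22.6835
  f9: (p11, p8, p13) → 25.9988
  f10: (p11, p8, p5) → 19.5385
  f11: (p3, p1, p13) → 47.1965
  f12: (p3, p8, p13) → 14.2666
  f13: (p3, p14, p1) → 41.7831
  f14: (p3, p8, p14) → 13.4936
  f15: (p7, p14, p1) → 31.0087
  f16: (p7, p6, p1) → 49.5253
  f17: (p7, p14, p9) → 47.0114
  f18: (p7, p6, p9) → 86.3206
Σ area = 834.019

Euler: V−E+F = 11−27+18 = 2.


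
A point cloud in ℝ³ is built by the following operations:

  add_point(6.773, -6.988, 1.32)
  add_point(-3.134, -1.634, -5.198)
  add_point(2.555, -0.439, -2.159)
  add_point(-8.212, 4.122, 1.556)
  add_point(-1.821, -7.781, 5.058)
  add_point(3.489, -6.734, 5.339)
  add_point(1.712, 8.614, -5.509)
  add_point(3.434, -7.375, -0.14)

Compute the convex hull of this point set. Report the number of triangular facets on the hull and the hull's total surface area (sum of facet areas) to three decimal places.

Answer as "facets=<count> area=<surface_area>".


facets=10 area=449.905

Extreme-point indices: [0, 1, 3, 4, 5, 6, 7] — 7 of 8 on the boundary.

Facet areas (half cross-product norm):
  f1: (p5, p6, p3) → 104.5345
  f2: (p5, p6, p0) → 46.0340
  f3: (p1, p6, p3) → 55.6807
  f4: (p1, p6, p0) → 73.6429
  f5: (p4, p5, p3) → 36.1140
  f6: (p4, p1, p3) → 59.9681
  f7: (p4, p5, p0) → 11.5726
  f8: (p7, p1, p0) → 12.5653
  f9: (p7, p4, p0) → 12.5863
  f10: (p7, p4, p1) → 37.2065
Σ area = 449.905

Euler: V−E+F = 7−15+10 = 2.


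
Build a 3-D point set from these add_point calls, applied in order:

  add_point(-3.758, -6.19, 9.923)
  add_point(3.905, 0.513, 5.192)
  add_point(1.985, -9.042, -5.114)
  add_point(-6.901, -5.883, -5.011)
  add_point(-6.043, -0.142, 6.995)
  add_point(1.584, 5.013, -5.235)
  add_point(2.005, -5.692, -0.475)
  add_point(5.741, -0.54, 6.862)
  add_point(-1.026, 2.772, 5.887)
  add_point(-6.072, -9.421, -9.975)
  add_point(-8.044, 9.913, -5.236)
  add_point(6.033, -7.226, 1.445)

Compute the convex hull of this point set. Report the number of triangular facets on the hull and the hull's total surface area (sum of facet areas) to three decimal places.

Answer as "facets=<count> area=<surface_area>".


Points on the hull: [0, 2, 3, 4, 5, 7, 8, 9, 10, 11] (10 of 12).

Per-facet area ½‖(b−a)×(c−a)‖:
  f1: (p7, p0, p11) → 48.5044
  f2: (p5, p9, p10) → 91.8818
  f3: (p5, p7, p10) → 67.4026
  f4: (p5, p7, p11) → 58.4722
  f5: (p3, p9, p10) → 39.9690
  f6: (p3, p0, p9) → 31.0488
  f7: (p8, p7, p10) → 39.3822
  f8: (p8, p7, p0) → 38.0041
  f9: (p2, p5, p11) → 54.4608
  f10: (p2, p5, p9) → 66.2062
  f11: (p2, p0, p11) → 50.6621
  f12: (p2, p0, p9) → 75.6988
  f13: (p4, p8, p10) → 44.1864
  f14: (p4, p8, p0) → 20.4269
  f15: (p4, p3, p10) → 96.2356
  f16: (p4, p3, p0) → 47.3089
Σ area = 869.851

Euler: V−E+F = 10−24+16 = 2.

facets=16 area=869.851


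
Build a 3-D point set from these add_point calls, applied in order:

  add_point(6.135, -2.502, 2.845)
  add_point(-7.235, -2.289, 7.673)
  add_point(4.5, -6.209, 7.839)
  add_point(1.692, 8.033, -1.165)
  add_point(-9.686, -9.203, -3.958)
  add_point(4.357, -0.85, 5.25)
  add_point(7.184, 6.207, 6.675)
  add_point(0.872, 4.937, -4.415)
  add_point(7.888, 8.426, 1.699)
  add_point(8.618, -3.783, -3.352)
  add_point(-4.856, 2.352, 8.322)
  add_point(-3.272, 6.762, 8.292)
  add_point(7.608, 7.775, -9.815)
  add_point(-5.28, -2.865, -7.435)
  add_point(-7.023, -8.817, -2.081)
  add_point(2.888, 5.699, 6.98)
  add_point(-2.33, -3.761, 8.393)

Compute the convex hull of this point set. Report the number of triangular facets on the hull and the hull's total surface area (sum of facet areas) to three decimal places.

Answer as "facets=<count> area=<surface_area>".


Hull vertices (13/17): indices [1, 2, 3, 4, 6, 8, 9, 10, 11, 12, 13, 14, 16].

Area of each hull facet:
  f1: (p12, p8, p9) → 68.8460
  f2: (p13, p9, p4) → 57.8793
  f3: (p13, p12, p9) → 92.9416
  f4: (p14, p9, p4) → 17.5012
  f5: (p14, p2, p4) → 2.7523
  f6: (p14, p2, p9) → 89.3948
  f7: (p11, p13, p4) → 78.1481
  f8: (p6, p8, p9) → 36.3408
  f9: (p6, p2, p9) → 72.7283
  f10: (p6, p11, p8) → 28.2258
  f11: (p6, p11, p2) → 66.5834
  f12: (p1, p11, p4) → 55.2579
  f13: (p3, p13, p12) → 74.9381
  f14: (p3, p11, p13) → 77.1276
  f15: (p3, p12, p8) → 35.3490
  f16: (p3, p11, p8) → 36.7113
  f17: (p16, p11, p2) → 34.9208
  f18: (p16, p2, p4) → 53.8649
  f19: (p16, p1, p4) → 35.1876
  f20: (p10, p1, p11) → 2.2403
  f21: (p10, p16, p11) → 10.4120
  f22: (p10, p16, p1) → 13.3279
Σ area = 1040.679

Euler characteristic 13−33+22 = 2 ✓

facets=22 area=1040.679


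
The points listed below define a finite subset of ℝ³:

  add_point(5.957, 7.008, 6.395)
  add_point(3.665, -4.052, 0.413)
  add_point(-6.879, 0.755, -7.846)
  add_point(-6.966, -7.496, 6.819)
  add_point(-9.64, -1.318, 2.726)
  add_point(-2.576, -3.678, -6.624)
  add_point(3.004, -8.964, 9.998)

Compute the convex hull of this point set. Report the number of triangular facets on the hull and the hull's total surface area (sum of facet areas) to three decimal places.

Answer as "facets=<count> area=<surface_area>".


facets=10 area=639.603

Extreme-point indices: [0, 1, 2, 3, 4, 5, 6] — 7 of 7 on the boundary.

Per-facet area ½‖(b−a)×(c−a)‖:
  f1: (p2, p0, p4) → 99.8307
  f2: (p1, p6, p0) → 68.9548
  f3: (p3, p0, p4) → 71.0813
  f4: (p3, p6, p0) → 87.8621
  f5: (p3, p2, p4) → 36.4216
  f6: (p5, p3, p2) → 45.5537
  f7: (p5, p2, p0) → 59.3954
  f8: (p5, p1, p0) → 54.1846
  f9: (p5, p1, p6) → 38.9595
  f10: (p5, p3, p6) → 77.3590
Σ area = 639.603

Euler: V−E+F = 7−15+10 = 2.


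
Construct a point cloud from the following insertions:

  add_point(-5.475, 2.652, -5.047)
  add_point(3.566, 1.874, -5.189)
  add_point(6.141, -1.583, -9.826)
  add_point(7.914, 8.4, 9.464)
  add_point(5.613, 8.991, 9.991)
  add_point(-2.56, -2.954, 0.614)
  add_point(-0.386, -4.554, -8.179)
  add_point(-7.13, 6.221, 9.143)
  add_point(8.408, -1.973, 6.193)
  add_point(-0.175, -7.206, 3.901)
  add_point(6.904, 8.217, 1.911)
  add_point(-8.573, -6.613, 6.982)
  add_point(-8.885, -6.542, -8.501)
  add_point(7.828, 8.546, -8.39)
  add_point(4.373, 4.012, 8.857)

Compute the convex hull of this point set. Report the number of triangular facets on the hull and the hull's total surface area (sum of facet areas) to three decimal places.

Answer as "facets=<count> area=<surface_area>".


Hull vertices (12/15): indices [0, 2, 3, 4, 6, 7, 8, 9, 11, 12, 13, 14].

Per-facet area ½‖(b−a)×(c−a)‖:
  f1: (p6, p2, p12) → 10.3413
  f2: (p13, p2, p12) → 73.6152
  f3: (p13, p2, p8) → 83.1145
  f4: (p7, p11, p12) → 100.0407
  f5: (p7, p11, p4) → 80.8881
  f6: (p7, p13, p4) → 120.8720
  f7: (p14, p11, p8) → 64.3144
  f8: (p14, p11, p4) → 26.4102
  f9: (p9, p11, p8) → 34.3160
  f10: (p9, p2, p8) → 78.9162
  f11: (p9, p6, p2) → 43.5516
  f12: (p9, p11, p12) → 65.6625
  f13: (p9, p6, p12) → 54.0193
  f14: (p3, p13, p8) → 92.9509
  f15: (p3, p13, p4) → 21.2398
  f16: (p3, p14, p8) → 20.7316
  f17: (p3, p14, p4) → 6.3845
  f18: (p0, p13, p12) → 63.9259
  f19: (p0, p7, p12) → 66.3952
  f20: (p0, p7, p13) → 107.2199
Σ area = 1214.910

Euler characteristic 12−30+20 = 2 ✓

facets=20 area=1214.910


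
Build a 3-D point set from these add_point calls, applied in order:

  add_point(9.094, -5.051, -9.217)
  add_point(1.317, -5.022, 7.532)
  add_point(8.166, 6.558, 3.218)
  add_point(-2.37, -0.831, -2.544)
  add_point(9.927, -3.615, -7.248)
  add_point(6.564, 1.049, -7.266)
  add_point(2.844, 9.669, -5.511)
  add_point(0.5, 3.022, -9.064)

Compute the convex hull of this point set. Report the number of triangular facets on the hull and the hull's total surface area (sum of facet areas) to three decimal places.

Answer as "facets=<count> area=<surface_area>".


facets=10 area=551.063

Points on the hull: [0, 1, 2, 3, 4, 6, 7] (7 of 8).

Facet areas (half cross-product norm):
  f1: (p1, p6, p3) → 64.0586
  f2: (p2, p6, p4) → 74.4101
  f3: (p2, p1, p4) → 99.3368
  f4: (p2, p1, p6) → 73.1598
  f5: (p7, p6, p3) → 31.6321
  f6: (p0, p6, p4) → 17.6624
  f7: (p0, p7, p6) → 43.3100
  f8: (p0, p7, p3) → 47.6742
  f9: (p0, p1, p3) → 80.0873
  f10: (p0, p1, p4) → 19.7321
Σ area = 551.063

Euler: V−E+F = 7−15+10 = 2.


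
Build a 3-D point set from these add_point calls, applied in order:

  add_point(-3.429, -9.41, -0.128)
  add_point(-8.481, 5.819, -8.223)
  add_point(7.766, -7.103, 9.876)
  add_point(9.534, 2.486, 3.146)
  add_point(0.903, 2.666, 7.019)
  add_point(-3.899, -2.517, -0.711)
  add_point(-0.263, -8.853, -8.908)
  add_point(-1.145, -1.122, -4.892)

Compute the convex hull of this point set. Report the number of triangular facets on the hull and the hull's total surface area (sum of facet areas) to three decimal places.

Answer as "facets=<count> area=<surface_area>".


Extreme-point indices: [0, 1, 2, 3, 4, 5, 6] — 7 of 8 on the boundary.

Area of each hull facet:
  f1: (p6, p3, p1) → 154.8485
  f2: (p6, p0, p1) → 77.7737
  f3: (p4, p3, p1) → 85.2421
  f4: (p5, p0, p1) → 27.2381
  f5: (p5, p4, p1) → 60.7327
  f6: (p5, p4, p0) → 33.2931
  f7: (p2, p4, p3) → 52.4371
  f8: (p2, p4, p0) → 83.5193
  f9: (p2, p6, p3) → 111.6881
  f10: (p2, p6, p0) → 66.2553
Σ area = 753.028

Euler: V−E+F = 7−15+10 = 2.

facets=10 area=753.028
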